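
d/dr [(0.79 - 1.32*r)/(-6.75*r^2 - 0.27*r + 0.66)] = (-8.91*r^2 + 10.665*r - 0.6579)/(45.5625*r^4 + 3.645*r^3 - 8.8371*r^2 - 0.3564*r + 0.4356)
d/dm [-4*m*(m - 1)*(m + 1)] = 4 - 12*m^2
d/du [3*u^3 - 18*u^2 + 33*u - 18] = 9*u^2 - 36*u + 33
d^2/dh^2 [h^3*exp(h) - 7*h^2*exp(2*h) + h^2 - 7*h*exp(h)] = h^3*exp(h) - 28*h^2*exp(2*h) + 6*h^2*exp(h) - 56*h*exp(2*h) - h*exp(h) - 14*exp(2*h) - 14*exp(h) + 2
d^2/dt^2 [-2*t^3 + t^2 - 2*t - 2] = 2 - 12*t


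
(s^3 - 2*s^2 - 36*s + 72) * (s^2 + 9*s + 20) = s^5 + 7*s^4 - 34*s^3 - 292*s^2 - 72*s + 1440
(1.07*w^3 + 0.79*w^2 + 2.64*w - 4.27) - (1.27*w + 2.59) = 1.07*w^3 + 0.79*w^2 + 1.37*w - 6.86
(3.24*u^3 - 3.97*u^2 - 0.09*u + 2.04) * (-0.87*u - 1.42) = -2.8188*u^4 - 1.1469*u^3 + 5.7157*u^2 - 1.647*u - 2.8968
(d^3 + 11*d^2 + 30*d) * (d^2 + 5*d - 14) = d^5 + 16*d^4 + 71*d^3 - 4*d^2 - 420*d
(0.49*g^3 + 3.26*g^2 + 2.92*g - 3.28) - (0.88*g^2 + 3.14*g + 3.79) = 0.49*g^3 + 2.38*g^2 - 0.22*g - 7.07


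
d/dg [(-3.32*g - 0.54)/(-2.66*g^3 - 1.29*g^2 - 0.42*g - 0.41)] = (-17.6624*g^3 - 8.592*g^2 - 1.3932*g + 1.1344)/(7.0756*g^6 + 6.8628*g^5 + 3.8985*g^4 + 3.2648*g^3 + 1.2342*g^2 + 0.3444*g + 0.1681)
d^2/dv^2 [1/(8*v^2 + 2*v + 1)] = 8*(-16*v^2 - 4*v + (8*v + 1)^2 - 2)/(8*v^2 + 2*v + 1)^3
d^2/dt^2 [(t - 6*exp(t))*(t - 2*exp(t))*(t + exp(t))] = -7*t^2*exp(t) + 16*t*exp(2*t) - 28*t*exp(t) + 6*t + 108*exp(3*t) + 16*exp(2*t) - 14*exp(t)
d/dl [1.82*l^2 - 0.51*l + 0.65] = 3.64*l - 0.51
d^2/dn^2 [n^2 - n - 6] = 2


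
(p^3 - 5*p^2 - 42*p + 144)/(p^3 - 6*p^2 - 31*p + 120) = (p + 6)/(p + 5)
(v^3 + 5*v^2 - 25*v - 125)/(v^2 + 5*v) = v - 25/v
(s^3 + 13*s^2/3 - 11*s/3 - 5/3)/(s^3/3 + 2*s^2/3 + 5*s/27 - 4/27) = 9*(3*s^3 + 13*s^2 - 11*s - 5)/(9*s^3 + 18*s^2 + 5*s - 4)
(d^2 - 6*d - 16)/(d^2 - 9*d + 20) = (d^2 - 6*d - 16)/(d^2 - 9*d + 20)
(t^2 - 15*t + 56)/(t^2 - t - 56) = (t - 7)/(t + 7)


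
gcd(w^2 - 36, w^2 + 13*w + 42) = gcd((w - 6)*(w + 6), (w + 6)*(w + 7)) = w + 6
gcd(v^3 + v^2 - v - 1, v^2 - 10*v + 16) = 1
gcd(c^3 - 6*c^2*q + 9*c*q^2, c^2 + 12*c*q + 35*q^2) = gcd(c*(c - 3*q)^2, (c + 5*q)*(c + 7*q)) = 1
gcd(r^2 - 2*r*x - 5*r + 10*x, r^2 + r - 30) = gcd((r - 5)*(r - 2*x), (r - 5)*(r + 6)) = r - 5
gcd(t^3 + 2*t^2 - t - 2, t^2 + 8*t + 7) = t + 1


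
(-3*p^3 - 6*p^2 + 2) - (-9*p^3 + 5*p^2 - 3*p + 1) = 6*p^3 - 11*p^2 + 3*p + 1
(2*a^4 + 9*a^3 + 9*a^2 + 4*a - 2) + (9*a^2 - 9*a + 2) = 2*a^4 + 9*a^3 + 18*a^2 - 5*a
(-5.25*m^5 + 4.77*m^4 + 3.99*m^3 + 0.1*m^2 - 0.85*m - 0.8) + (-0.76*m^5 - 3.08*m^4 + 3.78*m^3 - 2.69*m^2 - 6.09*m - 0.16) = -6.01*m^5 + 1.69*m^4 + 7.77*m^3 - 2.59*m^2 - 6.94*m - 0.96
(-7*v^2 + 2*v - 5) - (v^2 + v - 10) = -8*v^2 + v + 5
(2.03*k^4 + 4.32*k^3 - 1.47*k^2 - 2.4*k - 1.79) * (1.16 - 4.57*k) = -9.2771*k^5 - 17.3876*k^4 + 11.7291*k^3 + 9.2628*k^2 + 5.3963*k - 2.0764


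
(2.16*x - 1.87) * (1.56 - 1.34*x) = -2.8944*x^2 + 5.8754*x - 2.9172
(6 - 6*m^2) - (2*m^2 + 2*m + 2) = -8*m^2 - 2*m + 4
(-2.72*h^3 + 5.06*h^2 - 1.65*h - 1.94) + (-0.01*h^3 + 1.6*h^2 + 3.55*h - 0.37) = -2.73*h^3 + 6.66*h^2 + 1.9*h - 2.31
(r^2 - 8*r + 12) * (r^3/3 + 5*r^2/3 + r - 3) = r^5/3 - r^4 - 25*r^3/3 + 9*r^2 + 36*r - 36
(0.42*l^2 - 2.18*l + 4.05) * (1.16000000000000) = 0.4872*l^2 - 2.5288*l + 4.698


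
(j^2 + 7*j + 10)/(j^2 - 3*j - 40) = (j + 2)/(j - 8)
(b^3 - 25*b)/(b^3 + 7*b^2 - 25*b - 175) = b/(b + 7)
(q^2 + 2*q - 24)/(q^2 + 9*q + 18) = (q - 4)/(q + 3)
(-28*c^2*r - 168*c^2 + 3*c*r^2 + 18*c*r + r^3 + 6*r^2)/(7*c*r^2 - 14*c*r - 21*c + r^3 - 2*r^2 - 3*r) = (-4*c*r - 24*c + r^2 + 6*r)/(r^2 - 2*r - 3)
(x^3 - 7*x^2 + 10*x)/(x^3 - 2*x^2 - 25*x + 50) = x/(x + 5)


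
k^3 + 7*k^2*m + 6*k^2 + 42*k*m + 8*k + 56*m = (k + 2)*(k + 4)*(k + 7*m)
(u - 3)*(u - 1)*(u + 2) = u^3 - 2*u^2 - 5*u + 6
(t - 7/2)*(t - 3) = t^2 - 13*t/2 + 21/2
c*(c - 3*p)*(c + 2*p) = c^3 - c^2*p - 6*c*p^2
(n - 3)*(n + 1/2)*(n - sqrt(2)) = n^3 - 5*n^2/2 - sqrt(2)*n^2 - 3*n/2 + 5*sqrt(2)*n/2 + 3*sqrt(2)/2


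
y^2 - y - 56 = (y - 8)*(y + 7)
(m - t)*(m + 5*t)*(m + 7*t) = m^3 + 11*m^2*t + 23*m*t^2 - 35*t^3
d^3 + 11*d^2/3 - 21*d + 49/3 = (d - 7/3)*(d - 1)*(d + 7)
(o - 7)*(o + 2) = o^2 - 5*o - 14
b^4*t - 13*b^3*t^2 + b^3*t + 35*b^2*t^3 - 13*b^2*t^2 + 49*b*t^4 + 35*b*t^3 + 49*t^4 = (b - 7*t)^2*(b + t)*(b*t + t)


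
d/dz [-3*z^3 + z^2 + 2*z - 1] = -9*z^2 + 2*z + 2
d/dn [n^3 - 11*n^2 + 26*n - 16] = 3*n^2 - 22*n + 26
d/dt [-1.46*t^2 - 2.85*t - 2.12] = -2.92*t - 2.85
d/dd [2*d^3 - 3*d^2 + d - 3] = 6*d^2 - 6*d + 1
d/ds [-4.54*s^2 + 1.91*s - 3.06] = 1.91 - 9.08*s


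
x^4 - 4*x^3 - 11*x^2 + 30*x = x*(x - 5)*(x - 2)*(x + 3)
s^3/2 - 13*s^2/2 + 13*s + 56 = (s/2 + 1)*(s - 8)*(s - 7)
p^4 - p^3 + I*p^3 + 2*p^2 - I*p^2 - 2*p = p*(p - 1)*(p - I)*(p + 2*I)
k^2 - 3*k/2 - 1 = (k - 2)*(k + 1/2)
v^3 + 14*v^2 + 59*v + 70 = (v + 2)*(v + 5)*(v + 7)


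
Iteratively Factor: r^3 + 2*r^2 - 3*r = (r - 1)*(r^2 + 3*r) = (r - 1)*(r + 3)*(r)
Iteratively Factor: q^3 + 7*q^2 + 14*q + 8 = (q + 4)*(q^2 + 3*q + 2) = (q + 1)*(q + 4)*(q + 2)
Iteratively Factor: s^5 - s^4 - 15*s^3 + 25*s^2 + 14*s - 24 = (s - 3)*(s^4 + 2*s^3 - 9*s^2 - 2*s + 8) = (s - 3)*(s - 2)*(s^3 + 4*s^2 - s - 4) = (s - 3)*(s - 2)*(s + 4)*(s^2 - 1) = (s - 3)*(s - 2)*(s + 1)*(s + 4)*(s - 1)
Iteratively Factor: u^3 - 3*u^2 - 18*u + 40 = (u - 2)*(u^2 - u - 20) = (u - 5)*(u - 2)*(u + 4)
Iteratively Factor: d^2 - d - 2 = (d + 1)*(d - 2)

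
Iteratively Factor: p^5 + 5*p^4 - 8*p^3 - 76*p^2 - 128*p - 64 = (p + 1)*(p^4 + 4*p^3 - 12*p^2 - 64*p - 64) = (p + 1)*(p + 2)*(p^3 + 2*p^2 - 16*p - 32) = (p + 1)*(p + 2)*(p + 4)*(p^2 - 2*p - 8) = (p + 1)*(p + 2)^2*(p + 4)*(p - 4)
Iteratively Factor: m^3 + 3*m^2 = (m)*(m^2 + 3*m) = m^2*(m + 3)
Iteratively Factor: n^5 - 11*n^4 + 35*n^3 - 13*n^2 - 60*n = (n - 5)*(n^4 - 6*n^3 + 5*n^2 + 12*n) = n*(n - 5)*(n^3 - 6*n^2 + 5*n + 12) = n*(n - 5)*(n - 3)*(n^2 - 3*n - 4) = n*(n - 5)*(n - 4)*(n - 3)*(n + 1)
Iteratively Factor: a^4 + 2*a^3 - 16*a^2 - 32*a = (a)*(a^3 + 2*a^2 - 16*a - 32) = a*(a - 4)*(a^2 + 6*a + 8) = a*(a - 4)*(a + 4)*(a + 2)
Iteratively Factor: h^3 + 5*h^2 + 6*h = (h)*(h^2 + 5*h + 6) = h*(h + 3)*(h + 2)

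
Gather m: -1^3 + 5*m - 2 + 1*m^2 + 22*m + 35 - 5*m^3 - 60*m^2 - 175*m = -5*m^3 - 59*m^2 - 148*m + 32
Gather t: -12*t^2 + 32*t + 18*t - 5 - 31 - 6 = -12*t^2 + 50*t - 42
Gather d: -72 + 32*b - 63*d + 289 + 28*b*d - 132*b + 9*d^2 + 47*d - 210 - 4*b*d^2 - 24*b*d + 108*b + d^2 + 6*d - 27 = 8*b + d^2*(10 - 4*b) + d*(4*b - 10) - 20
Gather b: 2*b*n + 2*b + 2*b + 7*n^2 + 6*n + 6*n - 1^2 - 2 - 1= b*(2*n + 4) + 7*n^2 + 12*n - 4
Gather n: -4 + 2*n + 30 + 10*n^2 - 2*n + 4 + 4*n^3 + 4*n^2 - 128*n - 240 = 4*n^3 + 14*n^2 - 128*n - 210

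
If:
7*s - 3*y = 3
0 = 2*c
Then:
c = 0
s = 3*y/7 + 3/7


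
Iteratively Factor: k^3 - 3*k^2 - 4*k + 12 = (k - 3)*(k^2 - 4) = (k - 3)*(k - 2)*(k + 2)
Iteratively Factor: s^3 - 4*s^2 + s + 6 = (s + 1)*(s^2 - 5*s + 6) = (s - 2)*(s + 1)*(s - 3)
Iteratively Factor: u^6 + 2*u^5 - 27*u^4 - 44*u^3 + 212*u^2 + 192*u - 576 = (u - 2)*(u^5 + 4*u^4 - 19*u^3 - 82*u^2 + 48*u + 288) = (u - 2)^2*(u^4 + 6*u^3 - 7*u^2 - 96*u - 144) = (u - 2)^2*(u + 3)*(u^3 + 3*u^2 - 16*u - 48) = (u - 2)^2*(u + 3)^2*(u^2 - 16) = (u - 4)*(u - 2)^2*(u + 3)^2*(u + 4)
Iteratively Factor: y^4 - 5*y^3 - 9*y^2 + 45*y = (y - 5)*(y^3 - 9*y) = y*(y - 5)*(y^2 - 9) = y*(y - 5)*(y + 3)*(y - 3)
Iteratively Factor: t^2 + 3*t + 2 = (t + 2)*(t + 1)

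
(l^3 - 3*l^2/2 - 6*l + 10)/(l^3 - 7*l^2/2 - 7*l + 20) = (l - 2)/(l - 4)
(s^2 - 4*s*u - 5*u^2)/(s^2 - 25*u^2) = (s + u)/(s + 5*u)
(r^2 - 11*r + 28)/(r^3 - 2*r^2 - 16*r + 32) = (r - 7)/(r^2 + 2*r - 8)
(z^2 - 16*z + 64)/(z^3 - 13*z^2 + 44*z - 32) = (z - 8)/(z^2 - 5*z + 4)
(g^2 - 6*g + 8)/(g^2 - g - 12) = (g - 2)/(g + 3)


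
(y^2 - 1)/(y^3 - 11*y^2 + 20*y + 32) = (y - 1)/(y^2 - 12*y + 32)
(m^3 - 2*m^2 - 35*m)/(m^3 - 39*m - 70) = m/(m + 2)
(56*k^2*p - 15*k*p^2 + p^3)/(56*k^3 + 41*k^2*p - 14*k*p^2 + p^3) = p/(k + p)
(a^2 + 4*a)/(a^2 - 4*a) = (a + 4)/(a - 4)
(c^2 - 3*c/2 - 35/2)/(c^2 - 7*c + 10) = (c + 7/2)/(c - 2)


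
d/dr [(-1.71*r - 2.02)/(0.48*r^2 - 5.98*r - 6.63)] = (0.8208*r^2 + 1.9392*r - 0.742300000000002)/(0.2304*r^4 - 5.7408*r^3 + 29.3956*r^2 + 79.2948*r + 43.9569)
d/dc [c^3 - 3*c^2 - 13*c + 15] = 3*c^2 - 6*c - 13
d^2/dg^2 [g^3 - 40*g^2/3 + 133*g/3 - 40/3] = 6*g - 80/3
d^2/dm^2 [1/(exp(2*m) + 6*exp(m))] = 2*(4*(exp(m) + 3)^2 - (exp(m) + 6)*(2*exp(m) + 3))*exp(-m)/(exp(m) + 6)^3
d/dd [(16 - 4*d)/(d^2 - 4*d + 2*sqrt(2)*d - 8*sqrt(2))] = 4/(d^2 + 4*sqrt(2)*d + 8)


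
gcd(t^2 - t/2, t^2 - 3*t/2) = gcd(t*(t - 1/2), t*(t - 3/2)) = t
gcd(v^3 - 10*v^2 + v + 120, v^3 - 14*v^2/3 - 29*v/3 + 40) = v^2 - 2*v - 15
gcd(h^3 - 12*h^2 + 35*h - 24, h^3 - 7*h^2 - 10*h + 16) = h^2 - 9*h + 8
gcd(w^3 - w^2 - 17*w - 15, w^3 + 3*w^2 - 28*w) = 1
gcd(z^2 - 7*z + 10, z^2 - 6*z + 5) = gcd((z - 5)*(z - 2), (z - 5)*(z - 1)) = z - 5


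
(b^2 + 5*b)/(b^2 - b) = (b + 5)/(b - 1)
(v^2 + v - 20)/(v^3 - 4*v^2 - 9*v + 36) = (v + 5)/(v^2 - 9)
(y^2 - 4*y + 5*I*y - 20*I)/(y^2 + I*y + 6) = (y^2 + y*(-4 + 5*I) - 20*I)/(y^2 + I*y + 6)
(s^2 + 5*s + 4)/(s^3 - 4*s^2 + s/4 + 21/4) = 4*(s + 4)/(4*s^2 - 20*s + 21)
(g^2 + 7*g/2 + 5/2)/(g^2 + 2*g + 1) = (g + 5/2)/(g + 1)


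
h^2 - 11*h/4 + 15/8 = (h - 3/2)*(h - 5/4)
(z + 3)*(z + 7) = z^2 + 10*z + 21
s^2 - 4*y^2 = (s - 2*y)*(s + 2*y)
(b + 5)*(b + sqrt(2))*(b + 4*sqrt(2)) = b^3 + 5*b^2 + 5*sqrt(2)*b^2 + 8*b + 25*sqrt(2)*b + 40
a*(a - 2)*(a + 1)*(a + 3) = a^4 + 2*a^3 - 5*a^2 - 6*a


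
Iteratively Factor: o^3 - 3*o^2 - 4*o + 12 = (o - 3)*(o^2 - 4) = (o - 3)*(o + 2)*(o - 2)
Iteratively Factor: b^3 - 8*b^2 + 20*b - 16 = (b - 2)*(b^2 - 6*b + 8) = (b - 2)^2*(b - 4)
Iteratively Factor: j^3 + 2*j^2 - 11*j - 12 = (j - 3)*(j^2 + 5*j + 4) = (j - 3)*(j + 4)*(j + 1)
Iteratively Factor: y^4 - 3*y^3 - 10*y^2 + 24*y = (y)*(y^3 - 3*y^2 - 10*y + 24) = y*(y - 4)*(y^2 + y - 6) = y*(y - 4)*(y - 2)*(y + 3)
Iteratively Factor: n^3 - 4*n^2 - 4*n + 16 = (n - 2)*(n^2 - 2*n - 8) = (n - 2)*(n + 2)*(n - 4)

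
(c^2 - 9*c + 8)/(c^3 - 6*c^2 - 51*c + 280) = (c - 1)/(c^2 + 2*c - 35)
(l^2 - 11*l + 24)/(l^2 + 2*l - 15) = (l - 8)/(l + 5)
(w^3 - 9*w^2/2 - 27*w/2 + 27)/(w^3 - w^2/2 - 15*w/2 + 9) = (w - 6)/(w - 2)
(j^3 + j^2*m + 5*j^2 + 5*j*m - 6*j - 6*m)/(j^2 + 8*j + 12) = (j^2 + j*m - j - m)/(j + 2)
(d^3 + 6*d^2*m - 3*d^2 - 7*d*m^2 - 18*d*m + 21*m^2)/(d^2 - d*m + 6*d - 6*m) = (d^2 + 7*d*m - 3*d - 21*m)/(d + 6)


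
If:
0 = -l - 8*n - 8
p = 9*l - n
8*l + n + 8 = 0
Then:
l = -8/9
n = -8/9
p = -64/9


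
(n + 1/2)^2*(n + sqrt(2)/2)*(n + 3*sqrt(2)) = n^4 + n^3 + 7*sqrt(2)*n^3/2 + 13*n^2/4 + 7*sqrt(2)*n^2/2 + 7*sqrt(2)*n/8 + 3*n + 3/4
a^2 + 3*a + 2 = (a + 1)*(a + 2)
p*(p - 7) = p^2 - 7*p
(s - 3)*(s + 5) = s^2 + 2*s - 15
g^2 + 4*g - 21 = (g - 3)*(g + 7)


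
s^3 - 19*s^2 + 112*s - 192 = (s - 8)^2*(s - 3)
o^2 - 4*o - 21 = (o - 7)*(o + 3)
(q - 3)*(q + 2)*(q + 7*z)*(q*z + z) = q^4*z + 7*q^3*z^2 - 7*q^2*z - 49*q*z^2 - 6*q*z - 42*z^2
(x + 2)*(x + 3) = x^2 + 5*x + 6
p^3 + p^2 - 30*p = p*(p - 5)*(p + 6)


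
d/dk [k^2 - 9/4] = 2*k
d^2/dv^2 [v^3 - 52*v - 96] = 6*v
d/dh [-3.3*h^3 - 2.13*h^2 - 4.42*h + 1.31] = -9.9*h^2 - 4.26*h - 4.42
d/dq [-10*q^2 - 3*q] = -20*q - 3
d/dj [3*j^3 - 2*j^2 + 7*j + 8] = 9*j^2 - 4*j + 7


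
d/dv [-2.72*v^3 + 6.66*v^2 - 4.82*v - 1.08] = -8.16*v^2 + 13.32*v - 4.82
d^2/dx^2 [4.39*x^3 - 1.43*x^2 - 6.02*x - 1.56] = 26.34*x - 2.86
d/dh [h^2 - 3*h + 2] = 2*h - 3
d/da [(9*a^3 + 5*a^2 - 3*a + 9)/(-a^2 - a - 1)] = (-9*a^4 - 18*a^3 - 35*a^2 + 8*a + 12)/(a^4 + 2*a^3 + 3*a^2 + 2*a + 1)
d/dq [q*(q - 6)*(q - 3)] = 3*q^2 - 18*q + 18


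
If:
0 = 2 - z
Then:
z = 2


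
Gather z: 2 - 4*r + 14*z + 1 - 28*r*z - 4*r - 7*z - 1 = -8*r + z*(7 - 28*r) + 2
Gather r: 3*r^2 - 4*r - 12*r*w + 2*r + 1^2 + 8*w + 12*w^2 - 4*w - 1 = 3*r^2 + r*(-12*w - 2) + 12*w^2 + 4*w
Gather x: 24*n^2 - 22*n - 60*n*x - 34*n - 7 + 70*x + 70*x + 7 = 24*n^2 - 56*n + x*(140 - 60*n)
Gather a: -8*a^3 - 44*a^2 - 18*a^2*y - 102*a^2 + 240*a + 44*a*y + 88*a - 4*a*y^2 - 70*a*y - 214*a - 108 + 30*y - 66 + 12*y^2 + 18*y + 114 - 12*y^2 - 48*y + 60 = -8*a^3 + a^2*(-18*y - 146) + a*(-4*y^2 - 26*y + 114)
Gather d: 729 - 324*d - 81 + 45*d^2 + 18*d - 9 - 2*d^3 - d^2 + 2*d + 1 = -2*d^3 + 44*d^2 - 304*d + 640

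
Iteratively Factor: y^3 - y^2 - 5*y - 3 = (y - 3)*(y^2 + 2*y + 1) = (y - 3)*(y + 1)*(y + 1)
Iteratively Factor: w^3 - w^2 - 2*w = (w - 2)*(w^2 + w) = (w - 2)*(w + 1)*(w)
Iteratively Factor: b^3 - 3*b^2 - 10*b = (b - 5)*(b^2 + 2*b) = b*(b - 5)*(b + 2)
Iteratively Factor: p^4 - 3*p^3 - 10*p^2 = (p)*(p^3 - 3*p^2 - 10*p) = p*(p - 5)*(p^2 + 2*p) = p*(p - 5)*(p + 2)*(p)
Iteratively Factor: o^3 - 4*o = (o - 2)*(o^2 + 2*o) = (o - 2)*(o + 2)*(o)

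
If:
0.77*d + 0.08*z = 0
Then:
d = -0.103896103896104*z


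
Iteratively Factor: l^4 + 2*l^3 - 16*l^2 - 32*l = (l - 4)*(l^3 + 6*l^2 + 8*l) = l*(l - 4)*(l^2 + 6*l + 8) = l*(l - 4)*(l + 2)*(l + 4)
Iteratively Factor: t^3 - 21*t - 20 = (t + 1)*(t^2 - t - 20) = (t + 1)*(t + 4)*(t - 5)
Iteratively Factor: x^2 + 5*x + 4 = (x + 4)*(x + 1)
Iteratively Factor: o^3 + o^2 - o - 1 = (o - 1)*(o^2 + 2*o + 1) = (o - 1)*(o + 1)*(o + 1)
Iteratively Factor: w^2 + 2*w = (w)*(w + 2)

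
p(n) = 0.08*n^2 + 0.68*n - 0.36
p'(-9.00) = -0.76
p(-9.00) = 0.00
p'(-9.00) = -0.76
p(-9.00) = 0.00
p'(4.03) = 1.32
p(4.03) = 3.68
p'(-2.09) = 0.35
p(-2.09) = -1.43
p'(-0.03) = 0.68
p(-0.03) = -0.38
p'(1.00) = 0.84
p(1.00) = 0.40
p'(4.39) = 1.38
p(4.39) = 4.17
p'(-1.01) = 0.52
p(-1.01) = -0.97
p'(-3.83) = 0.07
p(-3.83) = -1.79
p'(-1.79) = 0.39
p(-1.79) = -1.32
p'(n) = 0.16*n + 0.68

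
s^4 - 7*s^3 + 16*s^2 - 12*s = s*(s - 3)*(s - 2)^2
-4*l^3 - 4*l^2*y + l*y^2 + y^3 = (-2*l + y)*(l + y)*(2*l + y)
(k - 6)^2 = k^2 - 12*k + 36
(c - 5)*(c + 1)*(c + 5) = c^3 + c^2 - 25*c - 25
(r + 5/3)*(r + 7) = r^2 + 26*r/3 + 35/3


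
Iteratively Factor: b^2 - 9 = (b - 3)*(b + 3)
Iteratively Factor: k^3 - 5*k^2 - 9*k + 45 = (k - 3)*(k^2 - 2*k - 15) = (k - 3)*(k + 3)*(k - 5)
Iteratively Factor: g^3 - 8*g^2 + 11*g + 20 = (g + 1)*(g^2 - 9*g + 20) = (g - 4)*(g + 1)*(g - 5)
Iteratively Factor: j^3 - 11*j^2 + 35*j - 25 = (j - 1)*(j^2 - 10*j + 25) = (j - 5)*(j - 1)*(j - 5)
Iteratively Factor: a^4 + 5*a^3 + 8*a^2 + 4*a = (a)*(a^3 + 5*a^2 + 8*a + 4) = a*(a + 2)*(a^2 + 3*a + 2) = a*(a + 2)^2*(a + 1)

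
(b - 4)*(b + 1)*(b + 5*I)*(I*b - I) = I*b^4 - 5*b^3 - 4*I*b^3 + 20*b^2 - I*b^2 + 5*b + 4*I*b - 20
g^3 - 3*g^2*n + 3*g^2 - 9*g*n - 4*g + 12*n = (g - 1)*(g + 4)*(g - 3*n)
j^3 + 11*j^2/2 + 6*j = j*(j + 3/2)*(j + 4)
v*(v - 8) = v^2 - 8*v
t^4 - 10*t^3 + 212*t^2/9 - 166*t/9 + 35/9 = (t - 7)*(t - 5/3)*(t - 1)*(t - 1/3)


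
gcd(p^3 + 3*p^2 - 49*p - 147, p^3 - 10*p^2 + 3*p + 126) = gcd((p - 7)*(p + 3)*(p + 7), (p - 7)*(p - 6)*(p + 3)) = p^2 - 4*p - 21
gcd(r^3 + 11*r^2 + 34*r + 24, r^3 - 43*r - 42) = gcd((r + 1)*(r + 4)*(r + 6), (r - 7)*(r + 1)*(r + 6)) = r^2 + 7*r + 6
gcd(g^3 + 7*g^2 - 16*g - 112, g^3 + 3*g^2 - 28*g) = g^2 + 3*g - 28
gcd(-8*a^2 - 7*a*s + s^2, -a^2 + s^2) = a + s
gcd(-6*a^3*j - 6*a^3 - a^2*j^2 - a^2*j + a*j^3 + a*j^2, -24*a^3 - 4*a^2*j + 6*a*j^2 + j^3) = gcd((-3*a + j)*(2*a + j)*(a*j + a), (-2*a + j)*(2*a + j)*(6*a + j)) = 2*a + j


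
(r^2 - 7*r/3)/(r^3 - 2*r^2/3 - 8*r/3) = (7 - 3*r)/(-3*r^2 + 2*r + 8)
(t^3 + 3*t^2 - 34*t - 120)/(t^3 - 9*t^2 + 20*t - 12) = (t^2 + 9*t + 20)/(t^2 - 3*t + 2)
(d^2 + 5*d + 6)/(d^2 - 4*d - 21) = (d + 2)/(d - 7)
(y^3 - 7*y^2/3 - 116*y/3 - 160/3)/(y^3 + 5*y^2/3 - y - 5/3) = (y^2 - 4*y - 32)/(y^2 - 1)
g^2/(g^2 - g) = g/(g - 1)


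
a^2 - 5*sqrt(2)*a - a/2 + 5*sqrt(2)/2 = (a - 1/2)*(a - 5*sqrt(2))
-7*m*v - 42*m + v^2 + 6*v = (-7*m + v)*(v + 6)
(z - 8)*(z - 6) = z^2 - 14*z + 48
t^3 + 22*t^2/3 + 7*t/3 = t*(t + 1/3)*(t + 7)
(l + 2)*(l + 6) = l^2 + 8*l + 12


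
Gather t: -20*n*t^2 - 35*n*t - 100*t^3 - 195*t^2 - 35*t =-100*t^3 + t^2*(-20*n - 195) + t*(-35*n - 35)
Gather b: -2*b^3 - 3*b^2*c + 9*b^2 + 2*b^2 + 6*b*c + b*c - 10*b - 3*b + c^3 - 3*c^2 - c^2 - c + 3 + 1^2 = -2*b^3 + b^2*(11 - 3*c) + b*(7*c - 13) + c^3 - 4*c^2 - c + 4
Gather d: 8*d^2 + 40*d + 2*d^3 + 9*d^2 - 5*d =2*d^3 + 17*d^2 + 35*d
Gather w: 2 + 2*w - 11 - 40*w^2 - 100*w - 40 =-40*w^2 - 98*w - 49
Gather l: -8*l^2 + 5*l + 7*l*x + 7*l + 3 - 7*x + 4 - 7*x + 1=-8*l^2 + l*(7*x + 12) - 14*x + 8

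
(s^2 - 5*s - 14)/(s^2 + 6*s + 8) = (s - 7)/(s + 4)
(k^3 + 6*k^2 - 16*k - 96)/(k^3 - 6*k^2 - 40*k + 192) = (k + 4)/(k - 8)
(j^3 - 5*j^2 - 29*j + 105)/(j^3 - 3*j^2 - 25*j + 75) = (j - 7)/(j - 5)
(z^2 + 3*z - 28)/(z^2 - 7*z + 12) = (z + 7)/(z - 3)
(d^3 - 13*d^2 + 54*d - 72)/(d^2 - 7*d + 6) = (d^2 - 7*d + 12)/(d - 1)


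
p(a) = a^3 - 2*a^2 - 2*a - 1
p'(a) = 3*a^2 - 4*a - 2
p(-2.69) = -29.56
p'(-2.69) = 30.47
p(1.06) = -4.18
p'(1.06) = -2.87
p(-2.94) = -37.82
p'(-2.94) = 35.69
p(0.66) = -2.90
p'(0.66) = -3.33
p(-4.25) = -105.39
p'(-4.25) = 69.19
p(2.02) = -4.96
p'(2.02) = 2.16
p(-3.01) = -40.37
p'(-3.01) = 37.22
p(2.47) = -3.07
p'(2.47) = 6.42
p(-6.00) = -277.00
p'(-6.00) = 130.00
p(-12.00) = -1993.00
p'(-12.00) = 478.00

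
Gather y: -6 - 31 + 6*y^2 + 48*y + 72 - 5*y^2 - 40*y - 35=y^2 + 8*y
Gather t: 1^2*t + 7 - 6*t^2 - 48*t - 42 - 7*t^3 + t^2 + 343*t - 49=-7*t^3 - 5*t^2 + 296*t - 84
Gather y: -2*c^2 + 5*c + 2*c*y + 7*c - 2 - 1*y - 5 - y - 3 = -2*c^2 + 12*c + y*(2*c - 2) - 10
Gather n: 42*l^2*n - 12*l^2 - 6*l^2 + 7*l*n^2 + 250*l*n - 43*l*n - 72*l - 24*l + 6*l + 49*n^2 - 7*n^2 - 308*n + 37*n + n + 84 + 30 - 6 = -18*l^2 - 90*l + n^2*(7*l + 42) + n*(42*l^2 + 207*l - 270) + 108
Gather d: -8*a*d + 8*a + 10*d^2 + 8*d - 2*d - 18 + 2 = 8*a + 10*d^2 + d*(6 - 8*a) - 16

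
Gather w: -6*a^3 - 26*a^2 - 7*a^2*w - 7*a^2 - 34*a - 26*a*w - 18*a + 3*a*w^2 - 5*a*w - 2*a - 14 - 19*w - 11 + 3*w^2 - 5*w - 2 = -6*a^3 - 33*a^2 - 54*a + w^2*(3*a + 3) + w*(-7*a^2 - 31*a - 24) - 27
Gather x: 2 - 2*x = 2 - 2*x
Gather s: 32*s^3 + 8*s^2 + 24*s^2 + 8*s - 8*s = 32*s^3 + 32*s^2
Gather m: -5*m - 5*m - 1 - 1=-10*m - 2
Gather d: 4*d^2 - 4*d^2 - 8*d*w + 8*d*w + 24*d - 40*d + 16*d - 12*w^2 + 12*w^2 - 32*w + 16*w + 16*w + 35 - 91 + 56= 0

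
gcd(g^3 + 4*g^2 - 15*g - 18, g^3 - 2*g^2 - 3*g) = g^2 - 2*g - 3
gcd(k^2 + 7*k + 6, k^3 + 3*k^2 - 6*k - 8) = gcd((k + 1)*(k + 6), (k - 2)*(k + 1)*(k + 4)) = k + 1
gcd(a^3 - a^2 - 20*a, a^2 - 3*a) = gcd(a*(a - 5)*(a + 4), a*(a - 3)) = a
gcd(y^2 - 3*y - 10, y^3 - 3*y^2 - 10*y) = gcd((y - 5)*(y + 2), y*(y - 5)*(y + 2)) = y^2 - 3*y - 10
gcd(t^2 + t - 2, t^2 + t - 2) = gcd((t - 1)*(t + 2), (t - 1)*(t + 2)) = t^2 + t - 2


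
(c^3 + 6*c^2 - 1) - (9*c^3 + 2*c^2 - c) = -8*c^3 + 4*c^2 + c - 1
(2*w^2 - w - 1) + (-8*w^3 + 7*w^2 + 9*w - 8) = -8*w^3 + 9*w^2 + 8*w - 9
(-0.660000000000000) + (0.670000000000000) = 0.0100000000000000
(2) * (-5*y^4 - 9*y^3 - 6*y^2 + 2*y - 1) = -10*y^4 - 18*y^3 - 12*y^2 + 4*y - 2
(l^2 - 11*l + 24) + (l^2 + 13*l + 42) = 2*l^2 + 2*l + 66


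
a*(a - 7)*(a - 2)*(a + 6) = a^4 - 3*a^3 - 40*a^2 + 84*a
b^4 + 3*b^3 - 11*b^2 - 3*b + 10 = (b - 2)*(b - 1)*(b + 1)*(b + 5)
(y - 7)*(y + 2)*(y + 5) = y^3 - 39*y - 70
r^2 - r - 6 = (r - 3)*(r + 2)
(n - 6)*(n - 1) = n^2 - 7*n + 6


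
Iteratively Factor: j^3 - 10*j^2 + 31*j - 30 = (j - 2)*(j^2 - 8*j + 15) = (j - 3)*(j - 2)*(j - 5)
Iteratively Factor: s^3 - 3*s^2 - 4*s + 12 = (s - 3)*(s^2 - 4) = (s - 3)*(s - 2)*(s + 2)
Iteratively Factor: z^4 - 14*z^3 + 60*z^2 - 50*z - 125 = (z - 5)*(z^3 - 9*z^2 + 15*z + 25) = (z - 5)*(z + 1)*(z^2 - 10*z + 25) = (z - 5)^2*(z + 1)*(z - 5)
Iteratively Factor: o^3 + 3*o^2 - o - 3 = (o - 1)*(o^2 + 4*o + 3) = (o - 1)*(o + 3)*(o + 1)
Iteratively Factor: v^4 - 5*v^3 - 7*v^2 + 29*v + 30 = (v + 2)*(v^3 - 7*v^2 + 7*v + 15) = (v - 3)*(v + 2)*(v^2 - 4*v - 5) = (v - 5)*(v - 3)*(v + 2)*(v + 1)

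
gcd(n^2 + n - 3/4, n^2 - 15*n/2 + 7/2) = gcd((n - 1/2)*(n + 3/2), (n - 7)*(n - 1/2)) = n - 1/2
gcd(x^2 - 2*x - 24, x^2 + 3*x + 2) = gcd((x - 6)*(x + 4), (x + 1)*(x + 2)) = 1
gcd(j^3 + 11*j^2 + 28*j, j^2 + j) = j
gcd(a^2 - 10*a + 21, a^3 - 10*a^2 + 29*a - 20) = 1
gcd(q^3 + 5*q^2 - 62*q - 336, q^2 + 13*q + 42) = q^2 + 13*q + 42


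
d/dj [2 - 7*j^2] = -14*j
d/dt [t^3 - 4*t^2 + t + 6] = 3*t^2 - 8*t + 1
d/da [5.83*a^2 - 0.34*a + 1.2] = 11.66*a - 0.34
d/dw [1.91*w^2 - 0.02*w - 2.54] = 3.82*w - 0.02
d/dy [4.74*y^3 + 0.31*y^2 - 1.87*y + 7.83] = 14.22*y^2 + 0.62*y - 1.87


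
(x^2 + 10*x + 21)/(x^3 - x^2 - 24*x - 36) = (x + 7)/(x^2 - 4*x - 12)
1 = 1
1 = 1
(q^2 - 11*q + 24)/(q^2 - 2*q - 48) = (q - 3)/(q + 6)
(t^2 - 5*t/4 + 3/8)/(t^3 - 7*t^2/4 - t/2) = (-8*t^2 + 10*t - 3)/(2*t*(-4*t^2 + 7*t + 2))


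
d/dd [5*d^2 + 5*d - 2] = 10*d + 5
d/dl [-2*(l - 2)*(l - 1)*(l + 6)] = -6*l^2 - 12*l + 32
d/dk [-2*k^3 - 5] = -6*k^2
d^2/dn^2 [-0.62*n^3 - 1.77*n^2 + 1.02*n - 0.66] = -3.72*n - 3.54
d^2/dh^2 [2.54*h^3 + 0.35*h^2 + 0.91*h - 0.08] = 15.24*h + 0.7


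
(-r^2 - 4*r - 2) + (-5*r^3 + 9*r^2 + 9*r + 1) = -5*r^3 + 8*r^2 + 5*r - 1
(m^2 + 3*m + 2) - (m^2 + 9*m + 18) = -6*m - 16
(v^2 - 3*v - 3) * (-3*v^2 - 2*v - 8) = -3*v^4 + 7*v^3 + 7*v^2 + 30*v + 24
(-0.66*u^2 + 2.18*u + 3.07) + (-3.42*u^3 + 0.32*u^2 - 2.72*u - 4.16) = -3.42*u^3 - 0.34*u^2 - 0.54*u - 1.09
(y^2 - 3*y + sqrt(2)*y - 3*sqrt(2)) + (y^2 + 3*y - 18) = 2*y^2 + sqrt(2)*y - 18 - 3*sqrt(2)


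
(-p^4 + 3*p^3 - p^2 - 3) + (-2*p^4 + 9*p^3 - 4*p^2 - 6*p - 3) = -3*p^4 + 12*p^3 - 5*p^2 - 6*p - 6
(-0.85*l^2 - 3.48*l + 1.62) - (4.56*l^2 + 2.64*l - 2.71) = -5.41*l^2 - 6.12*l + 4.33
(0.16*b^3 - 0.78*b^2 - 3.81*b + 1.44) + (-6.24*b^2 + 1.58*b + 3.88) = 0.16*b^3 - 7.02*b^2 - 2.23*b + 5.32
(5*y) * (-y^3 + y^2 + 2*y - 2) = -5*y^4 + 5*y^3 + 10*y^2 - 10*y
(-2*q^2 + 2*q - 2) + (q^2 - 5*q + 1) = -q^2 - 3*q - 1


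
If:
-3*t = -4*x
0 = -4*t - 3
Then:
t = -3/4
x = -9/16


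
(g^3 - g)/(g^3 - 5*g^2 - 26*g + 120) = (g^3 - g)/(g^3 - 5*g^2 - 26*g + 120)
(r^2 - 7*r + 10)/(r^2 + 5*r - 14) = (r - 5)/(r + 7)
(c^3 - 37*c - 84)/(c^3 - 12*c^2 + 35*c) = (c^2 + 7*c + 12)/(c*(c - 5))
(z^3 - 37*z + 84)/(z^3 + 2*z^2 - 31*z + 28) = (z - 3)/(z - 1)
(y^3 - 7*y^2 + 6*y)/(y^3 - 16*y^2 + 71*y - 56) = y*(y - 6)/(y^2 - 15*y + 56)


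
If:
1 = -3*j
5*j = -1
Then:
No Solution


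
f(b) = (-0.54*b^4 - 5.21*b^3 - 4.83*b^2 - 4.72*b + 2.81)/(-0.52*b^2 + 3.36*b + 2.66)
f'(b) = (1.04*b - 3.36)*(-0.54*b^4 - 5.21*b^3 - 4.83*b^2 - 4.72*b + 2.81)/(-0.52*b^2 + 3.36*b + 2.66)^2 + (-2.16*b^3 - 15.63*b^2 - 9.66*b - 4.72)/(-0.52*b^2 + 3.36*b + 2.66) = (0.5616*b^5 - 2.734*b^4 - 40.7568*b^3 - 60.259*b^2 - 22.7732*b - 21.9968)/(0.2704*b^4 - 3.4944*b^3 + 8.5232*b^2 + 17.8752*b + 7.0756)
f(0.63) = -0.76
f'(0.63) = -3.39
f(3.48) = -46.04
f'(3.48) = -41.04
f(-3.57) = -6.73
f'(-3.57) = 1.48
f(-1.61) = -3.91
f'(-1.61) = 0.25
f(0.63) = -0.76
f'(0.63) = -3.39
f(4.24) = -89.40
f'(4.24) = -77.42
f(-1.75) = -3.98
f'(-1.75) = 0.73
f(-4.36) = -7.69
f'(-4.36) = 0.91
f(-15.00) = 65.36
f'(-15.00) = -16.23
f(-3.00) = -5.82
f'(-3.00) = 1.68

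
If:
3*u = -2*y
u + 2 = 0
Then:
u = -2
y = 3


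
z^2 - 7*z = z*(z - 7)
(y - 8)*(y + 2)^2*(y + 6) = y^4 + 2*y^3 - 52*y^2 - 200*y - 192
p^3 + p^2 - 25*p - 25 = (p - 5)*(p + 1)*(p + 5)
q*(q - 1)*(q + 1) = q^3 - q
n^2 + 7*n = n*(n + 7)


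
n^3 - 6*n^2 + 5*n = n*(n - 5)*(n - 1)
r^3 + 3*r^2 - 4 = (r - 1)*(r + 2)^2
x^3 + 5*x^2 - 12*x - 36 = (x - 3)*(x + 2)*(x + 6)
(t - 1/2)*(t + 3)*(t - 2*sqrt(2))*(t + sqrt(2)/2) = t^4 - 3*sqrt(2)*t^3/2 + 5*t^3/2 - 15*sqrt(2)*t^2/4 - 7*t^2/2 - 5*t + 9*sqrt(2)*t/4 + 3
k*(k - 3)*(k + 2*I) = k^3 - 3*k^2 + 2*I*k^2 - 6*I*k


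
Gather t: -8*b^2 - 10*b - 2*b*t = -8*b^2 - 2*b*t - 10*b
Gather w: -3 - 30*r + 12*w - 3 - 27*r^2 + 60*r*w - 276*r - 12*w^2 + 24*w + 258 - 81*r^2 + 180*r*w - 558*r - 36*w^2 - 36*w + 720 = -108*r^2 + 240*r*w - 864*r - 48*w^2 + 972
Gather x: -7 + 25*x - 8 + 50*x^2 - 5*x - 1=50*x^2 + 20*x - 16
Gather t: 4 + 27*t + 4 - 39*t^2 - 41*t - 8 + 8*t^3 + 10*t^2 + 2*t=8*t^3 - 29*t^2 - 12*t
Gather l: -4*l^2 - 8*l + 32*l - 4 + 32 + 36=-4*l^2 + 24*l + 64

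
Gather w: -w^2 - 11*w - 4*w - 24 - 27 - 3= -w^2 - 15*w - 54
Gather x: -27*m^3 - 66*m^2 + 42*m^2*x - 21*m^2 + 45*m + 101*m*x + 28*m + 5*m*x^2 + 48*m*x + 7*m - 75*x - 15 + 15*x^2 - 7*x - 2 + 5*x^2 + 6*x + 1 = -27*m^3 - 87*m^2 + 80*m + x^2*(5*m + 20) + x*(42*m^2 + 149*m - 76) - 16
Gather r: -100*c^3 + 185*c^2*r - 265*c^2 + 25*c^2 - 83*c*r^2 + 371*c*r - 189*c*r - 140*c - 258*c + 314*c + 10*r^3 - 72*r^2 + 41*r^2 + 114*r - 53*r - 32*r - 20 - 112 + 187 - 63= -100*c^3 - 240*c^2 - 84*c + 10*r^3 + r^2*(-83*c - 31) + r*(185*c^2 + 182*c + 29) - 8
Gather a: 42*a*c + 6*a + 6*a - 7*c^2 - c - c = a*(42*c + 12) - 7*c^2 - 2*c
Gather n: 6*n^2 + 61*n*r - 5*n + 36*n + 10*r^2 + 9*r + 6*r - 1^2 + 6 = 6*n^2 + n*(61*r + 31) + 10*r^2 + 15*r + 5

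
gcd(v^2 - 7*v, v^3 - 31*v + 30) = 1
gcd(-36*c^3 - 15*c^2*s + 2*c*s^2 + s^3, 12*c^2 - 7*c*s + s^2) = -4*c + s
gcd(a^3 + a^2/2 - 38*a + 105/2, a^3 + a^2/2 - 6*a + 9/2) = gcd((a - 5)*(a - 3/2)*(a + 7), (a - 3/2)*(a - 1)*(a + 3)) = a - 3/2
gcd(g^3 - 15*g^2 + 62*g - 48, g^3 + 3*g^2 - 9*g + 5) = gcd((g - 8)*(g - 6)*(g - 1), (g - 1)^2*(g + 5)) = g - 1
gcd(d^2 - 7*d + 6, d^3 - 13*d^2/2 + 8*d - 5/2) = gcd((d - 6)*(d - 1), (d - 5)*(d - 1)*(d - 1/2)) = d - 1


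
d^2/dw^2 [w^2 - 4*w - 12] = 2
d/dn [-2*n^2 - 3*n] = -4*n - 3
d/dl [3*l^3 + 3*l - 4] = 9*l^2 + 3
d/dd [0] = 0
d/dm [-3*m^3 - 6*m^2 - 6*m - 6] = -9*m^2 - 12*m - 6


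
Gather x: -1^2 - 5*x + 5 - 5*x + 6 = 10 - 10*x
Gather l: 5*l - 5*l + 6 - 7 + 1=0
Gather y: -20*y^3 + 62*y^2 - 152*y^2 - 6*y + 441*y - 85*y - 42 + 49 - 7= -20*y^3 - 90*y^2 + 350*y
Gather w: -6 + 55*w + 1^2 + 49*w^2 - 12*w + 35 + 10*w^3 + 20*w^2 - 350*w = 10*w^3 + 69*w^2 - 307*w + 30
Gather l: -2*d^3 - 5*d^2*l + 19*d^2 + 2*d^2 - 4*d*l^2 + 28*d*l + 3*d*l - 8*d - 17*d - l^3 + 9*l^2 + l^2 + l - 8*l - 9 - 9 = -2*d^3 + 21*d^2 - 25*d - l^3 + l^2*(10 - 4*d) + l*(-5*d^2 + 31*d - 7) - 18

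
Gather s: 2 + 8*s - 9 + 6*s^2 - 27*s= 6*s^2 - 19*s - 7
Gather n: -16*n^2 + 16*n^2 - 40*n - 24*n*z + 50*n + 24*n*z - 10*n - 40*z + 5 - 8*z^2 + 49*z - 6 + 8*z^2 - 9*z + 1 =0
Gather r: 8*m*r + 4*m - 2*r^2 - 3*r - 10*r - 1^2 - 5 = 4*m - 2*r^2 + r*(8*m - 13) - 6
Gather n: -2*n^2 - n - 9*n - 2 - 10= -2*n^2 - 10*n - 12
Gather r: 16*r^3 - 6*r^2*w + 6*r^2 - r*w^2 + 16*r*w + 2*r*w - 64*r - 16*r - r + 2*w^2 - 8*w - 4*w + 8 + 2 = 16*r^3 + r^2*(6 - 6*w) + r*(-w^2 + 18*w - 81) + 2*w^2 - 12*w + 10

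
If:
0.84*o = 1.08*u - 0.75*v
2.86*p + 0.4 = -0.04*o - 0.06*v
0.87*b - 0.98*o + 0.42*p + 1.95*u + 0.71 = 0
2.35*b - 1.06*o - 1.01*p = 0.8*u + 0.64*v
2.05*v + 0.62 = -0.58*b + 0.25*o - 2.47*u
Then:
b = -0.79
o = -1.46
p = -0.13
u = -0.72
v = 0.61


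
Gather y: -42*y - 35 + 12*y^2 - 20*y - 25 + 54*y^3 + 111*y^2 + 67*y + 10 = 54*y^3 + 123*y^2 + 5*y - 50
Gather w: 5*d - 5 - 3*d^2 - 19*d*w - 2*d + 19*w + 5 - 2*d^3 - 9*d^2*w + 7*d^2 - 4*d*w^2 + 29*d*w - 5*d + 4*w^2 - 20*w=-2*d^3 + 4*d^2 - 2*d + w^2*(4 - 4*d) + w*(-9*d^2 + 10*d - 1)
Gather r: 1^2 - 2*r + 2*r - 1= 0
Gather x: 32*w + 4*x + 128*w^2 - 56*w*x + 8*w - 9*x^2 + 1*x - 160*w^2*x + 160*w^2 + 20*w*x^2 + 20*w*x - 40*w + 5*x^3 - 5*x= 288*w^2 + 5*x^3 + x^2*(20*w - 9) + x*(-160*w^2 - 36*w)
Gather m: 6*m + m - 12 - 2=7*m - 14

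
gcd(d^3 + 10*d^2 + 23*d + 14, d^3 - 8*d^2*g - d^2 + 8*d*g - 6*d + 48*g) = d + 2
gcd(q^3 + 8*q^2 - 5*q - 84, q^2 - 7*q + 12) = q - 3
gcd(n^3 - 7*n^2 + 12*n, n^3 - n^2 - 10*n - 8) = n - 4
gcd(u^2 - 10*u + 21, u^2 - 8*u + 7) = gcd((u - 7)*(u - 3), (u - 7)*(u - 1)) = u - 7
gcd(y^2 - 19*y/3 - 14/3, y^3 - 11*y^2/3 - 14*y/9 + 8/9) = y + 2/3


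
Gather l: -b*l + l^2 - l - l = l^2 + l*(-b - 2)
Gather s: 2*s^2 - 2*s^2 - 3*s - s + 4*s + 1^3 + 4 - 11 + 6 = 0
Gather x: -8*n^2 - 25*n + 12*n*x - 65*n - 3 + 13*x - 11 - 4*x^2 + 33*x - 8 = -8*n^2 - 90*n - 4*x^2 + x*(12*n + 46) - 22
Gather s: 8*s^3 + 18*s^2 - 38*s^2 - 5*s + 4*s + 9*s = 8*s^3 - 20*s^2 + 8*s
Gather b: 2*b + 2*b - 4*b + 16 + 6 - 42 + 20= 0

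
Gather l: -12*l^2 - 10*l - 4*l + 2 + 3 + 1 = -12*l^2 - 14*l + 6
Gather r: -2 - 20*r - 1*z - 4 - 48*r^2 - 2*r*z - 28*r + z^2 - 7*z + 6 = -48*r^2 + r*(-2*z - 48) + z^2 - 8*z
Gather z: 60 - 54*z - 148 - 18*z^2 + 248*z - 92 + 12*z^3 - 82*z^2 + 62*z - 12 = 12*z^3 - 100*z^2 + 256*z - 192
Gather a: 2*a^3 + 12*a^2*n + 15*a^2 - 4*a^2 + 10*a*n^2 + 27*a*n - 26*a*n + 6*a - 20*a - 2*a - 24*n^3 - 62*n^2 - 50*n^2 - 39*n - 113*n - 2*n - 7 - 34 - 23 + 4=2*a^3 + a^2*(12*n + 11) + a*(10*n^2 + n - 16) - 24*n^3 - 112*n^2 - 154*n - 60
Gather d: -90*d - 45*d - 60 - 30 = -135*d - 90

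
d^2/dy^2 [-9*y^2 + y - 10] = -18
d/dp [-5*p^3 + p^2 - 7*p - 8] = -15*p^2 + 2*p - 7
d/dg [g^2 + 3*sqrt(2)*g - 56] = 2*g + 3*sqrt(2)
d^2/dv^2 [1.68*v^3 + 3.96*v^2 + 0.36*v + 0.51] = 10.08*v + 7.92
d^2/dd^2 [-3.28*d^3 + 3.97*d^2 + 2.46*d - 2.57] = 7.94 - 19.68*d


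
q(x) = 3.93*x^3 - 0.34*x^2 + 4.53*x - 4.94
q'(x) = 11.79*x^2 - 0.68*x + 4.53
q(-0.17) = -5.74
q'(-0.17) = 4.99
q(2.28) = 50.20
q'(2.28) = 64.27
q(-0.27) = -6.27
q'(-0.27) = 5.57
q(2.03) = 35.73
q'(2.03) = 51.74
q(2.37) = 56.20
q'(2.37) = 69.14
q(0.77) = 0.14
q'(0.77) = 11.00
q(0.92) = 2.00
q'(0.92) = 13.88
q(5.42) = 635.36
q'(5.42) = 347.19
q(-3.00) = -127.70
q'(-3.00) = 112.68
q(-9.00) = -2938.22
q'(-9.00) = 965.64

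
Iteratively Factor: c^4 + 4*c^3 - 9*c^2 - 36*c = (c + 3)*(c^3 + c^2 - 12*c) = c*(c + 3)*(c^2 + c - 12) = c*(c + 3)*(c + 4)*(c - 3)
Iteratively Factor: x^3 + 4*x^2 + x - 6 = (x - 1)*(x^2 + 5*x + 6) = (x - 1)*(x + 2)*(x + 3)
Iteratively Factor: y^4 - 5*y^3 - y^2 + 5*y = (y - 1)*(y^3 - 4*y^2 - 5*y) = (y - 5)*(y - 1)*(y^2 + y) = y*(y - 5)*(y - 1)*(y + 1)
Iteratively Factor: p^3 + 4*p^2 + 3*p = (p + 3)*(p^2 + p) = p*(p + 3)*(p + 1)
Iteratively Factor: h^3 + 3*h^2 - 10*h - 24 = (h + 2)*(h^2 + h - 12) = (h - 3)*(h + 2)*(h + 4)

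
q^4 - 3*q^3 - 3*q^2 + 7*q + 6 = (q - 3)*(q - 2)*(q + 1)^2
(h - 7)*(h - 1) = h^2 - 8*h + 7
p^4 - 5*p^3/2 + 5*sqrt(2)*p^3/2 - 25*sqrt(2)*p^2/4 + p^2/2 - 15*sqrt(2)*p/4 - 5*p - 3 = (p - 3)*(p + 1/2)*(p + sqrt(2)/2)*(p + 2*sqrt(2))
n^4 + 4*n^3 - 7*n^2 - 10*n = n*(n - 2)*(n + 1)*(n + 5)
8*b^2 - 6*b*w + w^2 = (-4*b + w)*(-2*b + w)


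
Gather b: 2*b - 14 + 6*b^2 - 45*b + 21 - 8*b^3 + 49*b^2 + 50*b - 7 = -8*b^3 + 55*b^2 + 7*b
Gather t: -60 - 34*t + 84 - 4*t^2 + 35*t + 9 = -4*t^2 + t + 33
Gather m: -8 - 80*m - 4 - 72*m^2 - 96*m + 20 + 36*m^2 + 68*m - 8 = -36*m^2 - 108*m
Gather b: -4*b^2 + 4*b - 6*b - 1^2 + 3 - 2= -4*b^2 - 2*b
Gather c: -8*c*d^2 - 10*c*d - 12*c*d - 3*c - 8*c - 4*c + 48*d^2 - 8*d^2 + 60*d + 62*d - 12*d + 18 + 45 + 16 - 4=c*(-8*d^2 - 22*d - 15) + 40*d^2 + 110*d + 75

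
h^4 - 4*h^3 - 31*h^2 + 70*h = h*(h - 7)*(h - 2)*(h + 5)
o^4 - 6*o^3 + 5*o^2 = o^2*(o - 5)*(o - 1)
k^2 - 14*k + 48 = (k - 8)*(k - 6)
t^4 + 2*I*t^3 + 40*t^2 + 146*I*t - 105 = (t - 7*I)*(t + I)*(t + 3*I)*(t + 5*I)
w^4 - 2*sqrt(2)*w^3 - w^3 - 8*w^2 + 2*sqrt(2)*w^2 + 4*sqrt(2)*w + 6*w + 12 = (w - 2)*(w + 1)*(w - 3*sqrt(2))*(w + sqrt(2))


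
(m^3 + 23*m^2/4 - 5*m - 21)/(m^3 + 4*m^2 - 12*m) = (m + 7/4)/m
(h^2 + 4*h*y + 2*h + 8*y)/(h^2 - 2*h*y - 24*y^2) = (-h - 2)/(-h + 6*y)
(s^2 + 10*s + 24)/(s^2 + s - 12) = (s + 6)/(s - 3)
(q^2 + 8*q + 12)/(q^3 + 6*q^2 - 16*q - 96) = (q + 2)/(q^2 - 16)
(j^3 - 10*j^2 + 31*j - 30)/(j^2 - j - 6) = (j^2 - 7*j + 10)/(j + 2)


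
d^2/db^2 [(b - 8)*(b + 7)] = 2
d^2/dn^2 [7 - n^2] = -2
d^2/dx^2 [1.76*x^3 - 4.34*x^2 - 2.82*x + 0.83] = 10.56*x - 8.68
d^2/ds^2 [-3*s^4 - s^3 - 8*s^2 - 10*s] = -36*s^2 - 6*s - 16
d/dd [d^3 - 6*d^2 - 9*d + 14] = 3*d^2 - 12*d - 9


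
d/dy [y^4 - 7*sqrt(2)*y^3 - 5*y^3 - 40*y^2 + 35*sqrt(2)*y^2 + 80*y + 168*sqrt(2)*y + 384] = 4*y^3 - 21*sqrt(2)*y^2 - 15*y^2 - 80*y + 70*sqrt(2)*y + 80 + 168*sqrt(2)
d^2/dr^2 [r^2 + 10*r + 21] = 2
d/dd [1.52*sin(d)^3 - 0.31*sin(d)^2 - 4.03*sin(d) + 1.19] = (4.56*sin(d)^2 - 0.62*sin(d) - 4.03)*cos(d)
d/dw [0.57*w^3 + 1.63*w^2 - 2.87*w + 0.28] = 1.71*w^2 + 3.26*w - 2.87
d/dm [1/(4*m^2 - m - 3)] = (1 - 8*m)/(-4*m^2 + m + 3)^2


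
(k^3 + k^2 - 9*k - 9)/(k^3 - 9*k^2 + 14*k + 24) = (k^2 - 9)/(k^2 - 10*k + 24)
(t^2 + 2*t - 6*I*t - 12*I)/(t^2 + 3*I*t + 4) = (t^2 + t*(2 - 6*I) - 12*I)/(t^2 + 3*I*t + 4)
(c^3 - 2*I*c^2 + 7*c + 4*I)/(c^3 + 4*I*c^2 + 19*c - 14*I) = (c^3 - 2*I*c^2 + 7*c + 4*I)/(c^3 + 4*I*c^2 + 19*c - 14*I)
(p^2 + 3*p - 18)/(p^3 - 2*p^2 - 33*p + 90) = 1/(p - 5)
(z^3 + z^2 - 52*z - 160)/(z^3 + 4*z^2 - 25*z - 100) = (z - 8)/(z - 5)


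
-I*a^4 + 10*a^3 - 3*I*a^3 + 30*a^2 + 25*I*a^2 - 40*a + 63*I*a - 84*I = (a + 4)*(a + 3*I)*(a + 7*I)*(-I*a + I)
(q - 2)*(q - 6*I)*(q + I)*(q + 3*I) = q^4 - 2*q^3 - 2*I*q^3 + 21*q^2 + 4*I*q^2 - 42*q + 18*I*q - 36*I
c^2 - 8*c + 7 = (c - 7)*(c - 1)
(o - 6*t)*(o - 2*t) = o^2 - 8*o*t + 12*t^2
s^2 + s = s*(s + 1)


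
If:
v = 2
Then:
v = 2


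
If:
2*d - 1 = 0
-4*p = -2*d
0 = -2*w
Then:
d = 1/2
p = 1/4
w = 0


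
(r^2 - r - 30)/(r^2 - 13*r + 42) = (r + 5)/(r - 7)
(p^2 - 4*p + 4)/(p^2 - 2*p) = (p - 2)/p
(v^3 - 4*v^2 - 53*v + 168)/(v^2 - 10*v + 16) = (v^2 + 4*v - 21)/(v - 2)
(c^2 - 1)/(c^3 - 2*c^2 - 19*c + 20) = (c + 1)/(c^2 - c - 20)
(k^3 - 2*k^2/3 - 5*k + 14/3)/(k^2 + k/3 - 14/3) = k - 1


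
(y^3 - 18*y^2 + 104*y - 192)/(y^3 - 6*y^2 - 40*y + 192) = (y - 6)/(y + 6)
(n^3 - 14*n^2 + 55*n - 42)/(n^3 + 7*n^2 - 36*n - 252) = (n^2 - 8*n + 7)/(n^2 + 13*n + 42)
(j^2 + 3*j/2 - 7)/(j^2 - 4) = (j + 7/2)/(j + 2)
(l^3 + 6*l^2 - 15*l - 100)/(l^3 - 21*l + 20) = (l + 5)/(l - 1)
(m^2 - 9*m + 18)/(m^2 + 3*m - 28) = (m^2 - 9*m + 18)/(m^2 + 3*m - 28)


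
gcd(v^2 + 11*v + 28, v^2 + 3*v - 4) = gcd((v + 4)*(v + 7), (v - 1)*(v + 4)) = v + 4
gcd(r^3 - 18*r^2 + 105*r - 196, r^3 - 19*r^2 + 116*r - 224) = r^2 - 11*r + 28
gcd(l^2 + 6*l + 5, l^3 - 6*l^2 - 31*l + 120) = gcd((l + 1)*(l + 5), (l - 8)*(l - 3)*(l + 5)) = l + 5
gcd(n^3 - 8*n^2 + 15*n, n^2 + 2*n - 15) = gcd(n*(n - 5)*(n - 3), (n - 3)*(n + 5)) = n - 3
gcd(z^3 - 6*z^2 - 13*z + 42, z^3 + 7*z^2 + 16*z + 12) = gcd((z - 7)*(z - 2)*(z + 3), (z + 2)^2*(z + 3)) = z + 3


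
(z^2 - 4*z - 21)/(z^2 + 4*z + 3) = (z - 7)/(z + 1)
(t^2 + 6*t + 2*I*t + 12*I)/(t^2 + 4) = (t + 6)/(t - 2*I)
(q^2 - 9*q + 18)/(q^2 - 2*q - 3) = (q - 6)/(q + 1)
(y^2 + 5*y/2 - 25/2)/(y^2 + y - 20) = (y - 5/2)/(y - 4)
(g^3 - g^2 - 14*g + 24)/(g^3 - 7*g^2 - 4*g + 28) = (g^2 + g - 12)/(g^2 - 5*g - 14)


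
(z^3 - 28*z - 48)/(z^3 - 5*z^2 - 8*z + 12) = (z + 4)/(z - 1)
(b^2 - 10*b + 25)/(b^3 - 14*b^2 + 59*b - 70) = (b - 5)/(b^2 - 9*b + 14)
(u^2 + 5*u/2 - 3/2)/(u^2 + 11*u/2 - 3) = (u + 3)/(u + 6)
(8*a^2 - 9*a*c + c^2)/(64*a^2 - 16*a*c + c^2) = (a - c)/(8*a - c)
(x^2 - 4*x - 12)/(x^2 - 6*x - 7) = (-x^2 + 4*x + 12)/(-x^2 + 6*x + 7)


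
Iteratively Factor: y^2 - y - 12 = (y - 4)*(y + 3)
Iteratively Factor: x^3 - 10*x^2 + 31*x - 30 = (x - 3)*(x^2 - 7*x + 10) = (x - 5)*(x - 3)*(x - 2)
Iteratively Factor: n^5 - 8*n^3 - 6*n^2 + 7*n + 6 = (n - 3)*(n^4 + 3*n^3 + n^2 - 3*n - 2) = (n - 3)*(n + 1)*(n^3 + 2*n^2 - n - 2) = (n - 3)*(n - 1)*(n + 1)*(n^2 + 3*n + 2) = (n - 3)*(n - 1)*(n + 1)*(n + 2)*(n + 1)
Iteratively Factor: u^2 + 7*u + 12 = (u + 4)*(u + 3)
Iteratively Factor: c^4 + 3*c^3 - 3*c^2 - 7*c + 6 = (c + 3)*(c^3 - 3*c + 2) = (c - 1)*(c + 3)*(c^2 + c - 2) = (c - 1)^2*(c + 3)*(c + 2)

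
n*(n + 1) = n^2 + n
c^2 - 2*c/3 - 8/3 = (c - 2)*(c + 4/3)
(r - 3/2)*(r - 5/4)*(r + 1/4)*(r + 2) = r^4 - r^3/2 - 61*r^2/16 + 91*r/32 + 15/16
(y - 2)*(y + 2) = y^2 - 4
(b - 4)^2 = b^2 - 8*b + 16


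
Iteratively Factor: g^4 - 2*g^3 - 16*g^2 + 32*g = (g - 2)*(g^3 - 16*g) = (g - 4)*(g - 2)*(g^2 + 4*g) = g*(g - 4)*(g - 2)*(g + 4)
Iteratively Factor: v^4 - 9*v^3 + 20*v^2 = (v)*(v^3 - 9*v^2 + 20*v) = v^2*(v^2 - 9*v + 20) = v^2*(v - 5)*(v - 4)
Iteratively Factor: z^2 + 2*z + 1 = (z + 1)*(z + 1)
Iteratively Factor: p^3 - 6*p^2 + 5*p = (p)*(p^2 - 6*p + 5) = p*(p - 5)*(p - 1)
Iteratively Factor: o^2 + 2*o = (o)*(o + 2)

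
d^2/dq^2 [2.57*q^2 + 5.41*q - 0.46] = 5.14000000000000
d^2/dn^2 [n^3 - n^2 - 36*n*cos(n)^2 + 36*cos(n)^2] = 72*n*cos(2*n) + 6*n - 72*sqrt(2)*cos(2*n + pi/4) - 2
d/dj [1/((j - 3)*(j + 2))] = (1 - 2*j)/(j^4 - 2*j^3 - 11*j^2 + 12*j + 36)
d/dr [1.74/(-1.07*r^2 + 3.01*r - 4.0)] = (3.7236*r - 5.2374)/(1.07*r^2 - 3.01*r + 4.0)^2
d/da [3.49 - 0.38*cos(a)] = 0.38*sin(a)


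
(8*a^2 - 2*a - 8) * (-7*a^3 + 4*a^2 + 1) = -56*a^5 + 46*a^4 + 48*a^3 - 24*a^2 - 2*a - 8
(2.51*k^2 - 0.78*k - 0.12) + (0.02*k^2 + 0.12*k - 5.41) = 2.53*k^2 - 0.66*k - 5.53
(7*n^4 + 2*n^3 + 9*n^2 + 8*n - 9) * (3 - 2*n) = -14*n^5 + 17*n^4 - 12*n^3 + 11*n^2 + 42*n - 27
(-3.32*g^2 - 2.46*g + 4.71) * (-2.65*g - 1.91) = 8.798*g^3 + 12.8602*g^2 - 7.7829*g - 8.9961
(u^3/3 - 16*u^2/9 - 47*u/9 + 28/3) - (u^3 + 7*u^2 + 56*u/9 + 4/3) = -2*u^3/3 - 79*u^2/9 - 103*u/9 + 8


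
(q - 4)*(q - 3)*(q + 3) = q^3 - 4*q^2 - 9*q + 36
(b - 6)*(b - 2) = b^2 - 8*b + 12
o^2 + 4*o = o*(o + 4)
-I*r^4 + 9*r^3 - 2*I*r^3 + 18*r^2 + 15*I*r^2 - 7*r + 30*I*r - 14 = (r + 2)*(r + I)*(r + 7*I)*(-I*r + 1)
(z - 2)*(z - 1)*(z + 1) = z^3 - 2*z^2 - z + 2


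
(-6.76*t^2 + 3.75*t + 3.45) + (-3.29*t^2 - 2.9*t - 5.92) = -10.05*t^2 + 0.85*t - 2.47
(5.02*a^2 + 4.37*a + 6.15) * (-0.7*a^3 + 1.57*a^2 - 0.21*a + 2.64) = -3.514*a^5 + 4.8224*a^4 + 1.5017*a^3 + 21.9906*a^2 + 10.2453*a + 16.236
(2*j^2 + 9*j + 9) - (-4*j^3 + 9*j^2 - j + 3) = 4*j^3 - 7*j^2 + 10*j + 6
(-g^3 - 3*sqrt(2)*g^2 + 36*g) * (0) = 0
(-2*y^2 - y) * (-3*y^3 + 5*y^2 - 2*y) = 6*y^5 - 7*y^4 - y^3 + 2*y^2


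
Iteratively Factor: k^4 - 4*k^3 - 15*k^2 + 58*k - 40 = (k - 2)*(k^3 - 2*k^2 - 19*k + 20) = (k - 5)*(k - 2)*(k^2 + 3*k - 4) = (k - 5)*(k - 2)*(k + 4)*(k - 1)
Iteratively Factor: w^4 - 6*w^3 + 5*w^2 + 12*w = (w)*(w^3 - 6*w^2 + 5*w + 12) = w*(w - 3)*(w^2 - 3*w - 4) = w*(w - 4)*(w - 3)*(w + 1)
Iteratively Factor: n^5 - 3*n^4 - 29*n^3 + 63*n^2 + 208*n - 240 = (n + 3)*(n^4 - 6*n^3 - 11*n^2 + 96*n - 80) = (n - 5)*(n + 3)*(n^3 - n^2 - 16*n + 16) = (n - 5)*(n - 4)*(n + 3)*(n^2 + 3*n - 4) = (n - 5)*(n - 4)*(n + 3)*(n + 4)*(n - 1)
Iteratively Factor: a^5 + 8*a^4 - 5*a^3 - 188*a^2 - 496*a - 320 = (a + 4)*(a^4 + 4*a^3 - 21*a^2 - 104*a - 80) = (a + 4)^2*(a^3 - 21*a - 20) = (a + 1)*(a + 4)^2*(a^2 - a - 20) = (a + 1)*(a + 4)^3*(a - 5)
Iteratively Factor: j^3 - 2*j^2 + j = (j - 1)*(j^2 - j) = j*(j - 1)*(j - 1)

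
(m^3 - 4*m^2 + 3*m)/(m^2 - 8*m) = (m^2 - 4*m + 3)/(m - 8)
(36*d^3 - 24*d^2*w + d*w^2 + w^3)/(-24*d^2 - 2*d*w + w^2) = (-36*d^3 + 24*d^2*w - d*w^2 - w^3)/(24*d^2 + 2*d*w - w^2)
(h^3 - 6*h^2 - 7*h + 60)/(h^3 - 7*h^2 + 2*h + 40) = (h + 3)/(h + 2)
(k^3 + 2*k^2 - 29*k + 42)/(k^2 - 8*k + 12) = (k^2 + 4*k - 21)/(k - 6)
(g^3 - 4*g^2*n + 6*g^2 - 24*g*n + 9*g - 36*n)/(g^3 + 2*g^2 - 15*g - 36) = (g - 4*n)/(g - 4)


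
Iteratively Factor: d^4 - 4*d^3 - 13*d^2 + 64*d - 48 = (d - 3)*(d^3 - d^2 - 16*d + 16) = (d - 4)*(d - 3)*(d^2 + 3*d - 4) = (d - 4)*(d - 3)*(d + 4)*(d - 1)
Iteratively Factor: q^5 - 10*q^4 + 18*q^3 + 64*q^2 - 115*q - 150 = (q - 5)*(q^4 - 5*q^3 - 7*q^2 + 29*q + 30) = (q - 5)^2*(q^3 - 7*q - 6) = (q - 5)^2*(q + 1)*(q^2 - q - 6) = (q - 5)^2*(q + 1)*(q + 2)*(q - 3)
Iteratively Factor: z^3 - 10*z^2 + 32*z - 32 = (z - 2)*(z^2 - 8*z + 16) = (z - 4)*(z - 2)*(z - 4)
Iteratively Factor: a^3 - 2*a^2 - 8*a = (a - 4)*(a^2 + 2*a) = a*(a - 4)*(a + 2)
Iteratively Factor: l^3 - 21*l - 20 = (l - 5)*(l^2 + 5*l + 4) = (l - 5)*(l + 4)*(l + 1)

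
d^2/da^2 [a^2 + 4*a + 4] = 2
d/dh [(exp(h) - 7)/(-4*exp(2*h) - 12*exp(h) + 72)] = ((exp(h) - 7)*(2*exp(h) + 3) - exp(2*h) - 3*exp(h) + 18)*exp(h)/(4*(exp(2*h) + 3*exp(h) - 18)^2)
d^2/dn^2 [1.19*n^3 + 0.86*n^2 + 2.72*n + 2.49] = 7.14*n + 1.72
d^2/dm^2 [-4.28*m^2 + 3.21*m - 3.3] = -8.56000000000000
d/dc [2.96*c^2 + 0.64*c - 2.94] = 5.92*c + 0.64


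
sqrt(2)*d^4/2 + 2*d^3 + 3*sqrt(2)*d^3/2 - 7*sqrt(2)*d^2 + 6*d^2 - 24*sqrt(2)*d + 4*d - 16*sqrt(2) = (d + 2)*(d - 2*sqrt(2))*(d + 4*sqrt(2))*(sqrt(2)*d/2 + sqrt(2)/2)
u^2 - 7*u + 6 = (u - 6)*(u - 1)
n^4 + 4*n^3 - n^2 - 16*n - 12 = (n - 2)*(n + 1)*(n + 2)*(n + 3)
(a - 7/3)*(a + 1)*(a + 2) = a^3 + 2*a^2/3 - 5*a - 14/3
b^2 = b^2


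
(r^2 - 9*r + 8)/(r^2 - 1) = (r - 8)/(r + 1)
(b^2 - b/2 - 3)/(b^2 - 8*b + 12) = (b + 3/2)/(b - 6)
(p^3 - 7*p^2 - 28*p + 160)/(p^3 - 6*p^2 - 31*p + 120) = (p - 4)/(p - 3)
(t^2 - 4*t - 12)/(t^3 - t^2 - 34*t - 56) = (t - 6)/(t^2 - 3*t - 28)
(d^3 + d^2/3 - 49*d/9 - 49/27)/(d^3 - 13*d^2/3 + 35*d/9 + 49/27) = (3*d + 7)/(3*d - 7)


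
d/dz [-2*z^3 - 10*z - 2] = -6*z^2 - 10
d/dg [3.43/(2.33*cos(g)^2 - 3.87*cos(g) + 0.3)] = (15.9838*cos(g) - 13.2741)*sin(g)/(2.33*cos(g)^2 - 3.87*cos(g) + 0.3)^2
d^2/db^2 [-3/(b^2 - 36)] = 18*(-b^2 - 12)/(b^2 - 36)^3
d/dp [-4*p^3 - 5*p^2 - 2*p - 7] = -12*p^2 - 10*p - 2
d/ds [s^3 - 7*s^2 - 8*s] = 3*s^2 - 14*s - 8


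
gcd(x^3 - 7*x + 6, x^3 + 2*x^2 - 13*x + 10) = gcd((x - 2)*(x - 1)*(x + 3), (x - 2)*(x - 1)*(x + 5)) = x^2 - 3*x + 2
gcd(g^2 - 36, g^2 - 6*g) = g - 6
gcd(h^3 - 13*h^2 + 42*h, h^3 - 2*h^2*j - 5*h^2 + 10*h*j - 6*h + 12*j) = h - 6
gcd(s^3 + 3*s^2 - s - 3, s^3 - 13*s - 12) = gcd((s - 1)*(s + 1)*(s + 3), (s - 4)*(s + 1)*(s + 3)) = s^2 + 4*s + 3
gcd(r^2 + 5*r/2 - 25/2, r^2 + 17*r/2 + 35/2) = r + 5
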